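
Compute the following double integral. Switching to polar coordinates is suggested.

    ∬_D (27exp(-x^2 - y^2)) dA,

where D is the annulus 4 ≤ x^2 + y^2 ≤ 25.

The region D is 2 ≤ r ≤ 5, 0 ≤ θ ≤ 2π in polar coordinates, where x = r cos(θ), y = r sin(θ), and dA = r dr dθ.

Under the substitution, the integrand becomes 27exp(-r^2), so

    ∬_D (27exp(-x^2 - y^2)) dA = ∫_{0}^{2π} ∫_{2}^{5} (27exp(-r^2)) · r dr dθ.

Inner integral (in r): ∫_{2}^{5} (27exp(-r^2)) · r dr = -(27 - 27exp(21))exp(-25)/2.

Outer integral (in θ): ∫_{0}^{2π} (-(27 - 27exp(21))exp(-25)/2) dθ = -27π (1 - exp(21))exp(-25).

Therefore ∬_D (27exp(-x^2 - y^2)) dA = -27π (1 - exp(21))exp(-25).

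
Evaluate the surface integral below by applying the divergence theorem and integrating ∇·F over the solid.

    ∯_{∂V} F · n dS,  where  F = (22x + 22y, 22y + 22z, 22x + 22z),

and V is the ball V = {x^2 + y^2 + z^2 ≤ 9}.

By the divergence theorem,

    ∯_{∂V} F · n dS = ∭_V (∇ · F) dV.

Compute the divergence:
    ∇ · F = ∂F_x/∂x + ∂F_y/∂y + ∂F_z/∂z = 22 + 22 + 22 = 66.

In spherical coordinates, x = ρ sin(φ) cos(θ), y = ρ sin(φ) sin(θ), z = ρ cos(φ), dV = ρ^2 sin(φ) dρ dφ dθ, with 0 ≤ ρ ≤ 3, 0 ≤ φ ≤ π, 0 ≤ θ ≤ 2π.

The integrand, after substitution and multiplying by the volume element, becomes (66) · ρ^2 sin(φ), so

    ∭_V (∇·F) dV = ∫_0^{2π} ∫_0^{π} ∫_0^{3} (66) · ρ^2 sin(φ) dρ dφ dθ.

Inner (ρ from 0 to 3): 594sin(φ).
Middle (φ from 0 to π): 1188.
Outer (θ from 0 to 2π): 2376π.

Therefore ∯_{∂V} F · n dS = 2376π.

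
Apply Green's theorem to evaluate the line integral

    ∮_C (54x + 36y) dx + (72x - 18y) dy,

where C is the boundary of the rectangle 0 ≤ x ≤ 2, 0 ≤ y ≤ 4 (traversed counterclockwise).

Green's theorem converts the closed line integral into a double integral over the enclosed region D:

    ∮_C P dx + Q dy = ∬_D (∂Q/∂x - ∂P/∂y) dA.

Here P = 54x + 36y, Q = 72x - 18y, so

    ∂Q/∂x = 72,    ∂P/∂y = 36,
    ∂Q/∂x - ∂P/∂y = 36.

D is the region 0 ≤ x ≤ 2, 0 ≤ y ≤ 4. Evaluating the double integral:

    ∬_D (36) dA = ∫_0^{2} ∫_0^{4} (36) dy dx.

Inner (y from 0 to 4): 144.
Outer (x from 0 to 2): 288.

Therefore ∮_C P dx + Q dy = 288.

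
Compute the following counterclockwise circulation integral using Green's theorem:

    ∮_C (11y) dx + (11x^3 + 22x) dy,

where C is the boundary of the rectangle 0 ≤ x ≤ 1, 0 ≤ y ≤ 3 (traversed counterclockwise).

Green's theorem converts the closed line integral into a double integral over the enclosed region D:

    ∮_C P dx + Q dy = ∬_D (∂Q/∂x - ∂P/∂y) dA.

Here P = 11y, Q = 11x^3 + 22x, so

    ∂Q/∂x = 33x^2 + 22,    ∂P/∂y = 11,
    ∂Q/∂x - ∂P/∂y = 33x^2 + 11.

D is the region 0 ≤ x ≤ 1, 0 ≤ y ≤ 3. Evaluating the double integral:

    ∬_D (33x^2 + 11) dA = ∫_0^{1} ∫_0^{3} (33x^2 + 11) dy dx.

Inner (y from 0 to 3): 99x^2 + 33.
Outer (x from 0 to 1): 66.

Therefore ∮_C P dx + Q dy = 66.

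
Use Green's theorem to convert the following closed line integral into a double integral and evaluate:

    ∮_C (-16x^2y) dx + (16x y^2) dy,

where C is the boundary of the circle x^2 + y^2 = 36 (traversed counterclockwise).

Green's theorem converts the closed line integral into a double integral over the enclosed region D:

    ∮_C P dx + Q dy = ∬_D (∂Q/∂x - ∂P/∂y) dA.

Here P = -16x^2y, Q = 16x y^2, so

    ∂Q/∂x = 16y^2,    ∂P/∂y = -16x^2,
    ∂Q/∂x - ∂P/∂y = 16x^2 + 16y^2.

D is the region x^2 + y^2 ≤ 36. Evaluating the double integral:

In polar coordinates (x = r cos θ, y = r sin θ, dA = r dr dθ) the integrand becomes 16r^2, so

    ∬_D (16x^2 + 16y^2) dA = ∫_0^{2π} ∫_0^{6} (16r^2) · r dr dθ.

Inner (r from 0 to 6): 5184.
Outer (θ from 0 to 2π): 10368π.

Therefore ∮_C P dx + Q dy = 10368π.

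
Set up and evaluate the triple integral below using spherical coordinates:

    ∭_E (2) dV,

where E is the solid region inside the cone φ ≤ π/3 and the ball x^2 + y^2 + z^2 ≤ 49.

In spherical coordinates, x = ρ sin(φ) cos(θ), y = ρ sin(φ) sin(θ), z = ρ cos(φ), and dV = ρ^2 sin(φ) dρ dφ dθ.

The integrand becomes 2, so

    ∭_E (2) dV = ∫_{0}^{2π} ∫_{0}^{π/3} ∫_{0}^{7} (2) · ρ^2 sin(φ) dρ dφ dθ.

Inner (ρ): 686sin(φ)/3.
Middle (φ): 343/3.
Outer (θ): 686π/3.

Therefore the triple integral equals 686π/3.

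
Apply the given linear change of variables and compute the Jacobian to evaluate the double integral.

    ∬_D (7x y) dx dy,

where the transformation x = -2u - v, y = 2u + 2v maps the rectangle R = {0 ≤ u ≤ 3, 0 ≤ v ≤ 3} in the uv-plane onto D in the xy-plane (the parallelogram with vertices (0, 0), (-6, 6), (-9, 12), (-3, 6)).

Compute the Jacobian determinant of (x, y) with respect to (u, v):

    ∂(x,y)/∂(u,v) = | -2  -1 | = (-2)(2) - (-1)(2) = -2.
                   | 2  2 |

Its absolute value is |J| = 2 (the area scaling factor).

Substituting x = -2u - v, y = 2u + 2v into the integrand,

    7x y → -28u^2 - 42u v - 14v^2,

so the integral becomes

    ∬_R (-28u^2 - 42u v - 14v^2) · |J| du dv = ∫_0^3 ∫_0^3 (-56u^2 - 84u v - 28v^2) dv du.

Inner (v): -168u^2 - 378u - 252.
Outer (u): -3969.

Therefore ∬_D (7x y) dx dy = -3969.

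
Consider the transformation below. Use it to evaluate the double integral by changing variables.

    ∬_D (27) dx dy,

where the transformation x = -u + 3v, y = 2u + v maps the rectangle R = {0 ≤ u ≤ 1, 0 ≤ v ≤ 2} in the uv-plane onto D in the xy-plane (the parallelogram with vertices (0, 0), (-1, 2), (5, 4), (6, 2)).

Compute the Jacobian determinant of (x, y) with respect to (u, v):

    ∂(x,y)/∂(u,v) = | -1  3 | = (-1)(1) - (3)(2) = -7.
                   | 2  1 |

Its absolute value is |J| = 7 (the area scaling factor).

Substituting x = -u + 3v, y = 2u + v into the integrand,

    27 → 27,

so the integral becomes

    ∬_R (27) · |J| du dv = ∫_0^1 ∫_0^2 (189) dv du.

Inner (v): 378.
Outer (u): 378.

Therefore ∬_D (27) dx dy = 378.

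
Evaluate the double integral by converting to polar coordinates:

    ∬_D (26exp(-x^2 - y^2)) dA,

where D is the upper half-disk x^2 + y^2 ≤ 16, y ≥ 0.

The region D is 0 ≤ r ≤ 4, 0 ≤ θ ≤ π in polar coordinates, where x = r cos(θ), y = r sin(θ), and dA = r dr dθ.

Under the substitution, the integrand becomes 26exp(-r^2), so

    ∬_D (26exp(-x^2 - y^2)) dA = ∫_{0}^{π} ∫_{0}^{4} (26exp(-r^2)) · r dr dθ.

Inner integral (in r): ∫_{0}^{4} (26exp(-r^2)) · r dr = 13 - 13exp(-16).

Outer integral (in θ): ∫_{0}^{π} (13 - 13exp(-16)) dθ = -13π exp(-16) + 13π.

Therefore ∬_D (26exp(-x^2 - y^2)) dA = -13π exp(-16) + 13π.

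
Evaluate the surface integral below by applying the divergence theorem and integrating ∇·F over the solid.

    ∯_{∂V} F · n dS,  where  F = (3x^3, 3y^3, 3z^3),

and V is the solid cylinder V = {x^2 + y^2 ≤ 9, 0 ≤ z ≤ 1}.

By the divergence theorem,

    ∯_{∂V} F · n dS = ∭_V (∇ · F) dV.

Compute the divergence:
    ∇ · F = ∂F_x/∂x + ∂F_y/∂y + ∂F_z/∂z = 9x^2 + 9y^2 + 9z^2.

In cylindrical coordinates, x = r cos(θ), y = r sin(θ), z = z, dV = r dr dθ dz, with 0 ≤ r ≤ 3, 0 ≤ θ ≤ 2π, 0 ≤ z ≤ 1.

The integrand, after substitution and multiplying by the volume element, becomes (9r^2 + 9z^2) · r, so

    ∭_V (∇·F) dV = ∫_0^{2π} ∫_0^{3} ∫_0^{1} (9r^2 + 9z^2) · r dz dr dθ.

Inner (z from 0 to 1): 9r^3 + 3r.
Middle (r from 0 to 3): 783/4.
Outer (θ from 0 to 2π): 783π/2.

Therefore ∯_{∂V} F · n dS = 783π/2.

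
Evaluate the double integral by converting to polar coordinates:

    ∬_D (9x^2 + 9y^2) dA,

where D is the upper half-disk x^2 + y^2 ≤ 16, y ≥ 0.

The region D is 0 ≤ r ≤ 4, 0 ≤ θ ≤ π in polar coordinates, where x = r cos(θ), y = r sin(θ), and dA = r dr dθ.

Under the substitution, the integrand becomes 9r^2, so

    ∬_D (9x^2 + 9y^2) dA = ∫_{0}^{π} ∫_{0}^{4} (9r^2) · r dr dθ.

Inner integral (in r): ∫_{0}^{4} (9r^2) · r dr = 576.

Outer integral (in θ): ∫_{0}^{π} (576) dθ = 576π.

Therefore ∬_D (9x^2 + 9y^2) dA = 576π.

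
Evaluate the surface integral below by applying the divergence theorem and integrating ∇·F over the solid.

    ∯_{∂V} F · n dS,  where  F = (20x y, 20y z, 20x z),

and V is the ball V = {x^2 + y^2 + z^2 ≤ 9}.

By the divergence theorem,

    ∯_{∂V} F · n dS = ∭_V (∇ · F) dV.

Compute the divergence:
    ∇ · F = ∂F_x/∂x + ∂F_y/∂y + ∂F_z/∂z = 20y + 20z + 20x = 20x + 20y + 20z.

In spherical coordinates, x = ρ sin(φ) cos(θ), y = ρ sin(φ) sin(θ), z = ρ cos(φ), dV = ρ^2 sin(φ) dρ dφ dθ, with 0 ≤ ρ ≤ 3, 0 ≤ φ ≤ π, 0 ≤ θ ≤ 2π.

The integrand, after substitution and multiplying by the volume element, becomes (20ρ (sqrt(2)sin(φ)sin(θ + π/4) + cos(φ))) · ρ^2 sin(φ), so

    ∭_V (∇·F) dV = ∫_0^{2π} ∫_0^{π} ∫_0^{3} (20ρ (sqrt(2)sin(φ)sin(θ + π/4) + cos(φ))) · ρ^2 sin(φ) dρ dφ dθ.

Inner (ρ from 0 to 3): 405(sqrt(2)sin(φ)sin(θ + π/4) + cos(φ))sin(φ).
Middle (φ from 0 to π): 405sqrt(2)π sin(θ + π/4)/2.
Outer (θ from 0 to 2π): 0.

Therefore ∯_{∂V} F · n dS = 0.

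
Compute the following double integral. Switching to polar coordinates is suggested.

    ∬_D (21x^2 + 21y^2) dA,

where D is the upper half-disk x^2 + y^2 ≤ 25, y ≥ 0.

The region D is 0 ≤ r ≤ 5, 0 ≤ θ ≤ π in polar coordinates, where x = r cos(θ), y = r sin(θ), and dA = r dr dθ.

Under the substitution, the integrand becomes 21r^2, so

    ∬_D (21x^2 + 21y^2) dA = ∫_{0}^{π} ∫_{0}^{5} (21r^2) · r dr dθ.

Inner integral (in r): ∫_{0}^{5} (21r^2) · r dr = 13125/4.

Outer integral (in θ): ∫_{0}^{π} (13125/4) dθ = 13125π/4.

Therefore ∬_D (21x^2 + 21y^2) dA = 13125π/4.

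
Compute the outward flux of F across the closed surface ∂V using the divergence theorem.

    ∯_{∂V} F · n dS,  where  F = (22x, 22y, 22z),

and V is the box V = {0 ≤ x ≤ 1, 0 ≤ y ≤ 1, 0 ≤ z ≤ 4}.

By the divergence theorem,

    ∯_{∂V} F · n dS = ∭_V (∇ · F) dV.

Compute the divergence:
    ∇ · F = ∂F_x/∂x + ∂F_y/∂y + ∂F_z/∂z = 22 + 22 + 22 = 66.

V is a rectangular box, so dV = dx dy dz with 0 ≤ x ≤ 1, 0 ≤ y ≤ 1, 0 ≤ z ≤ 4.

Integrate (66) over V as an iterated integral:

    ∭_V (∇·F) dV = ∫_0^{1} ∫_0^{1} ∫_0^{4} (66) dz dy dx.

Inner (z from 0 to 4): 264.
Middle (y from 0 to 1): 264.
Outer (x from 0 to 1): 264.

Therefore ∯_{∂V} F · n dS = 264.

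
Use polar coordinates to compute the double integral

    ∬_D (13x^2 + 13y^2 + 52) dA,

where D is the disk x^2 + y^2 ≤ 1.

The region D is 0 ≤ r ≤ 1, 0 ≤ θ ≤ 2π in polar coordinates, where x = r cos(θ), y = r sin(θ), and dA = r dr dθ.

Under the substitution, the integrand becomes 13r^2 + 52, so

    ∬_D (13x^2 + 13y^2 + 52) dA = ∫_{0}^{2π} ∫_{0}^{1} (13r^2 + 52) · r dr dθ.

Inner integral (in r): ∫_{0}^{1} (13r^2 + 52) · r dr = 117/4.

Outer integral (in θ): ∫_{0}^{2π} (117/4) dθ = 117π/2.

Therefore ∬_D (13x^2 + 13y^2 + 52) dA = 117π/2.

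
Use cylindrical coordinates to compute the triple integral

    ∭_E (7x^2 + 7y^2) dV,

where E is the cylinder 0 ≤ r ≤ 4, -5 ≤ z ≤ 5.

In cylindrical coordinates, x = r cos(θ), y = r sin(θ), z = z, and dV = r dr dθ dz.

The integrand becomes 7r^2, so

    ∭_E (7x^2 + 7y^2) dV = ∫_{0}^{2π} ∫_{0}^{4} ∫_{-5}^{5} (7r^2) · r dz dr dθ.

Inner (z): 70r^3.
Middle (r from 0 to 4): 4480.
Outer (θ): 8960π.

Therefore the triple integral equals 8960π.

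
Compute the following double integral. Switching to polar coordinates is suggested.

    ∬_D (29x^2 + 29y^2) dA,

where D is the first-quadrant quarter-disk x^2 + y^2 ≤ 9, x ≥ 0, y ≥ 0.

The region D is 0 ≤ r ≤ 3, 0 ≤ θ ≤ π/2 in polar coordinates, where x = r cos(θ), y = r sin(θ), and dA = r dr dθ.

Under the substitution, the integrand becomes 29r^2, so

    ∬_D (29x^2 + 29y^2) dA = ∫_{0}^{π/2} ∫_{0}^{3} (29r^2) · r dr dθ.

Inner integral (in r): ∫_{0}^{3} (29r^2) · r dr = 2349/4.

Outer integral (in θ): ∫_{0}^{π/2} (2349/4) dθ = 2349π/8.

Therefore ∬_D (29x^2 + 29y^2) dA = 2349π/8.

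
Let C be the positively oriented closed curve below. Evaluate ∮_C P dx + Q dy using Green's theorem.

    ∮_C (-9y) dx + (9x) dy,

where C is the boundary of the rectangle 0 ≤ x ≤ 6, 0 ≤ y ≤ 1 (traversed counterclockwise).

Green's theorem converts the closed line integral into a double integral over the enclosed region D:

    ∮_C P dx + Q dy = ∬_D (∂Q/∂x - ∂P/∂y) dA.

Here P = -9y, Q = 9x, so

    ∂Q/∂x = 9,    ∂P/∂y = -9,
    ∂Q/∂x - ∂P/∂y = 18.

D is the region 0 ≤ x ≤ 6, 0 ≤ y ≤ 1. Evaluating the double integral:

    ∬_D (18) dA = ∫_0^{6} ∫_0^{1} (18) dy dx.

Inner (y from 0 to 1): 18.
Outer (x from 0 to 6): 108.

Therefore ∮_C P dx + Q dy = 108.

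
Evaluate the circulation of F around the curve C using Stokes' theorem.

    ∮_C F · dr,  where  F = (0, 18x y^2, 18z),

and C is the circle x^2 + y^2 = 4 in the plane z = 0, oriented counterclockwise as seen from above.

Let S be the flat disk x^2 + y^2 ≤ 4 in the plane z = 0, with upward unit normal n̂ = ẑ. By Stokes' theorem,

    ∮_C F · dr = ∬_S (∇ × F) · n̂ dS = ∬_D (curl F)_z dA,

where D is the disk x^2 + y^2 ≤ 4.

Compute the curl of F = (0, 18x y^2, 18z):
    (∇ × F)_x = ∂F_z/∂y - ∂F_y/∂z = 0,
    (∇ × F)_y = ∂F_x/∂z - ∂F_z/∂x = 0,
    (∇ × F)_z = ∂F_y/∂x - ∂F_x/∂y = 18y^2.

On z = 0, (curl F)_z = 18y^2.

Convert to polar (x = r cos θ, y = r sin θ, dA = r dr dθ); the integrand becomes 18r^2sin(θ)^2, so

    ∬_D (curl F)_z dA = ∫_0^{2π} ∫_0^{2} (18r^2sin(θ)^2) · r dr dθ.

Inner (r from 0 to 2): 72sin(θ)^2.
Outer (θ from 0 to 2π): 72π.

Therefore ∮_C F · dr = 72π.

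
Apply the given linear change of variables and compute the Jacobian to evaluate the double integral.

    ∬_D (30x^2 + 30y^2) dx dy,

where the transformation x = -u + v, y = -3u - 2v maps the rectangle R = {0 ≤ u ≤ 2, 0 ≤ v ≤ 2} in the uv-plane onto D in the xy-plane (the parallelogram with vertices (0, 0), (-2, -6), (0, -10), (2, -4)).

Compute the Jacobian determinant of (x, y) with respect to (u, v):

    ∂(x,y)/∂(u,v) = | -1  1 | = (-1)(-2) - (1)(-3) = 5.
                   | -3  -2 |

Its absolute value is |J| = 5 (the area scaling factor).

Substituting x = -u + v, y = -3u - 2v into the integrand,

    30x^2 + 30y^2 → 300u^2 + 300u v + 150v^2,

so the integral becomes

    ∬_R (300u^2 + 300u v + 150v^2) · |J| du dv = ∫_0^2 ∫_0^2 (1500u^2 + 1500u v + 750v^2) dv du.

Inner (v): 3000u^2 + 3000u + 2000.
Outer (u): 18000.

Therefore ∬_D (30x^2 + 30y^2) dx dy = 18000.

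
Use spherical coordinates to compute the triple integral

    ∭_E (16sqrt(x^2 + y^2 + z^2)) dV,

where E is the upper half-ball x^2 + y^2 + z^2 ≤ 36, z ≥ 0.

In spherical coordinates, x = ρ sin(φ) cos(θ), y = ρ sin(φ) sin(θ), z = ρ cos(φ), and dV = ρ^2 sin(φ) dρ dφ dθ.

The integrand becomes 16ρ, so

    ∭_E (16sqrt(x^2 + y^2 + z^2)) dV = ∫_{0}^{2π} ∫_{0}^{π/2} ∫_{0}^{6} (16ρ) · ρ^2 sin(φ) dρ dφ dθ.

Inner (ρ): 5184sin(φ).
Middle (φ): 5184.
Outer (θ): 10368π.

Therefore the triple integral equals 10368π.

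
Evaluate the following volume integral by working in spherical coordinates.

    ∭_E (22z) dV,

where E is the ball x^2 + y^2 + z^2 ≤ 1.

In spherical coordinates, x = ρ sin(φ) cos(θ), y = ρ sin(φ) sin(θ), z = ρ cos(φ), and dV = ρ^2 sin(φ) dρ dφ dθ.

The integrand becomes 22ρ cos(φ), so

    ∭_E (22z) dV = ∫_{0}^{2π} ∫_{0}^{π} ∫_{0}^{1} (22ρ cos(φ)) · ρ^2 sin(φ) dρ dφ dθ.

Inner (ρ): 11sin(2φ)/4.
Middle (φ): 0.
Outer (θ): 0.

Therefore the triple integral equals 0.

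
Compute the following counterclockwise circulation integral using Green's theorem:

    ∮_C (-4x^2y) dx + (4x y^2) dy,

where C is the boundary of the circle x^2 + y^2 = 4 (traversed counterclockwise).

Green's theorem converts the closed line integral into a double integral over the enclosed region D:

    ∮_C P dx + Q dy = ∬_D (∂Q/∂x - ∂P/∂y) dA.

Here P = -4x^2y, Q = 4x y^2, so

    ∂Q/∂x = 4y^2,    ∂P/∂y = -4x^2,
    ∂Q/∂x - ∂P/∂y = 4x^2 + 4y^2.

D is the region x^2 + y^2 ≤ 4. Evaluating the double integral:

In polar coordinates (x = r cos θ, y = r sin θ, dA = r dr dθ) the integrand becomes 4r^2, so

    ∬_D (4x^2 + 4y^2) dA = ∫_0^{2π} ∫_0^{2} (4r^2) · r dr dθ.

Inner (r from 0 to 2): 16.
Outer (θ from 0 to 2π): 32π.

Therefore ∮_C P dx + Q dy = 32π.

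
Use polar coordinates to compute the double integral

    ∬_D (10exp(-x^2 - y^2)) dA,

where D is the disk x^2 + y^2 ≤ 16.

The region D is 0 ≤ r ≤ 4, 0 ≤ θ ≤ 2π in polar coordinates, where x = r cos(θ), y = r sin(θ), and dA = r dr dθ.

Under the substitution, the integrand becomes 10exp(-r^2), so

    ∬_D (10exp(-x^2 - y^2)) dA = ∫_{0}^{2π} ∫_{0}^{4} (10exp(-r^2)) · r dr dθ.

Inner integral (in r): ∫_{0}^{4} (10exp(-r^2)) · r dr = 5 - 5exp(-16).

Outer integral (in θ): ∫_{0}^{2π} (5 - 5exp(-16)) dθ = -10π exp(-16) + 10π.

Therefore ∬_D (10exp(-x^2 - y^2)) dA = -10π exp(-16) + 10π.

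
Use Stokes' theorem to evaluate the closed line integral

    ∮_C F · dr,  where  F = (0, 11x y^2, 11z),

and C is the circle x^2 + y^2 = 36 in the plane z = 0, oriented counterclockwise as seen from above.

Let S be the flat disk x^2 + y^2 ≤ 36 in the plane z = 0, with upward unit normal n̂ = ẑ. By Stokes' theorem,

    ∮_C F · dr = ∬_S (∇ × F) · n̂ dS = ∬_D (curl F)_z dA,

where D is the disk x^2 + y^2 ≤ 36.

Compute the curl of F = (0, 11x y^2, 11z):
    (∇ × F)_x = ∂F_z/∂y - ∂F_y/∂z = 0,
    (∇ × F)_y = ∂F_x/∂z - ∂F_z/∂x = 0,
    (∇ × F)_z = ∂F_y/∂x - ∂F_x/∂y = 11y^2.

On z = 0, (curl F)_z = 11y^2.

Convert to polar (x = r cos θ, y = r sin θ, dA = r dr dθ); the integrand becomes 11r^2sin(θ)^2, so

    ∬_D (curl F)_z dA = ∫_0^{2π} ∫_0^{6} (11r^2sin(θ)^2) · r dr dθ.

Inner (r from 0 to 6): 3564sin(θ)^2.
Outer (θ from 0 to 2π): 3564π.

Therefore ∮_C F · dr = 3564π.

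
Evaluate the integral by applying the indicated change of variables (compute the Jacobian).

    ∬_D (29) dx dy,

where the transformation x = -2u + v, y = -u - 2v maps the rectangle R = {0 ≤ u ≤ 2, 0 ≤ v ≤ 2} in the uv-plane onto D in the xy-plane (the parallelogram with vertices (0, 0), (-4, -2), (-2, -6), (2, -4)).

Compute the Jacobian determinant of (x, y) with respect to (u, v):

    ∂(x,y)/∂(u,v) = | -2  1 | = (-2)(-2) - (1)(-1) = 5.
                   | -1  -2 |

Its absolute value is |J| = 5 (the area scaling factor).

Substituting x = -2u + v, y = -u - 2v into the integrand,

    29 → 29,

so the integral becomes

    ∬_R (29) · |J| du dv = ∫_0^2 ∫_0^2 (145) dv du.

Inner (v): 290.
Outer (u): 580.

Therefore ∬_D (29) dx dy = 580.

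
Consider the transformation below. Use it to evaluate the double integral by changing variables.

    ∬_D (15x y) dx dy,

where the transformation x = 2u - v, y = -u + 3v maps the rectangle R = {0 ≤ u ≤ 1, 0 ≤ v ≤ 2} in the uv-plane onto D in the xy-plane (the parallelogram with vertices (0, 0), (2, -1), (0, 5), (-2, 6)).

Compute the Jacobian determinant of (x, y) with respect to (u, v):

    ∂(x,y)/∂(u,v) = | 2  -1 | = (2)(3) - (-1)(-1) = 5.
                   | -1  3 |

Its absolute value is |J| = 5 (the area scaling factor).

Substituting x = 2u - v, y = -u + 3v into the integrand,

    15x y → -30u^2 + 105u v - 45v^2,

so the integral becomes

    ∬_R (-30u^2 + 105u v - 45v^2) · |J| du dv = ∫_0^1 ∫_0^2 (-150u^2 + 525u v - 225v^2) dv du.

Inner (v): -300u^2 + 1050u - 600.
Outer (u): -175.

Therefore ∬_D (15x y) dx dy = -175.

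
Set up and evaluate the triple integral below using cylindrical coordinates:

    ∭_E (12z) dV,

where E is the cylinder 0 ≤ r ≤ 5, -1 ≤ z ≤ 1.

In cylindrical coordinates, x = r cos(θ), y = r sin(θ), z = z, and dV = r dr dθ dz.

The integrand becomes 12z, so

    ∭_E (12z) dV = ∫_{0}^{2π} ∫_{0}^{5} ∫_{-1}^{1} (12z) · r dz dr dθ.

Inner (z): 0.
Middle (r from 0 to 5): 0.
Outer (θ): 0.

Therefore the triple integral equals 0.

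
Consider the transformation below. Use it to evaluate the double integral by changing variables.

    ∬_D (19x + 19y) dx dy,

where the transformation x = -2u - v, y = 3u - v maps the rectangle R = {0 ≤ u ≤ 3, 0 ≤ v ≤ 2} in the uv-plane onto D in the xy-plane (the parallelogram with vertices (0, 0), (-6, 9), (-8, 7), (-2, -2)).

Compute the Jacobian determinant of (x, y) with respect to (u, v):

    ∂(x,y)/∂(u,v) = | -2  -1 | = (-2)(-1) - (-1)(3) = 5.
                   | 3  -1 |

Its absolute value is |J| = 5 (the area scaling factor).

Substituting x = -2u - v, y = 3u - v into the integrand,

    19x + 19y → 19u - 38v,

so the integral becomes

    ∬_R (19u - 38v) · |J| du dv = ∫_0^3 ∫_0^2 (95u - 190v) dv du.

Inner (v): 190u - 380.
Outer (u): -285.

Therefore ∬_D (19x + 19y) dx dy = -285.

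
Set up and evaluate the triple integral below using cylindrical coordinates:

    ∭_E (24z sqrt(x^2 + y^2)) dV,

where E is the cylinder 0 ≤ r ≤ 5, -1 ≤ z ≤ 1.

In cylindrical coordinates, x = r cos(θ), y = r sin(θ), z = z, and dV = r dr dθ dz.

The integrand becomes 24r z, so

    ∭_E (24z sqrt(x^2 + y^2)) dV = ∫_{0}^{2π} ∫_{0}^{5} ∫_{-1}^{1} (24r z) · r dz dr dθ.

Inner (z): 0.
Middle (r from 0 to 5): 0.
Outer (θ): 0.

Therefore the triple integral equals 0.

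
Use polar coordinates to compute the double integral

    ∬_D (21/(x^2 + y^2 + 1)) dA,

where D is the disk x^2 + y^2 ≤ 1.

The region D is 0 ≤ r ≤ 1, 0 ≤ θ ≤ 2π in polar coordinates, where x = r cos(θ), y = r sin(θ), and dA = r dr dθ.

Under the substitution, the integrand becomes 21/(r^2 + 1), so

    ∬_D (21/(x^2 + y^2 + 1)) dA = ∫_{0}^{2π} ∫_{0}^{1} (21/(r^2 + 1)) · r dr dθ.

Inner integral (in r): ∫_{0}^{1} (21/(r^2 + 1)) · r dr = 21log(2)/2.

Outer integral (in θ): ∫_{0}^{2π} (21log(2)/2) dθ = 21π log(2).

Therefore ∬_D (21/(x^2 + y^2 + 1)) dA = 21π log(2).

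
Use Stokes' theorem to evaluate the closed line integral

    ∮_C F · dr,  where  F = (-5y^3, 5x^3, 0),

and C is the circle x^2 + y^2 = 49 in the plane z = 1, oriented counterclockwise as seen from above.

Let S be the flat disk x^2 + y^2 ≤ 49 in the plane z = 1, with upward unit normal n̂ = ẑ. By Stokes' theorem,

    ∮_C F · dr = ∬_S (∇ × F) · n̂ dS = ∬_D (curl F)_z dA,

where D is the disk x^2 + y^2 ≤ 49.

Compute the curl of F = (-5y^3, 5x^3, 0):
    (∇ × F)_x = ∂F_z/∂y - ∂F_y/∂z = 0,
    (∇ × F)_y = ∂F_x/∂z - ∂F_z/∂x = 0,
    (∇ × F)_z = ∂F_y/∂x - ∂F_x/∂y = 15x^2 + 15y^2.

On z = 1, (curl F)_z = 15x^2 + 15y^2.

Convert to polar (x = r cos θ, y = r sin θ, dA = r dr dθ); the integrand becomes 15r^2, so

    ∬_D (curl F)_z dA = ∫_0^{2π} ∫_0^{7} (15r^2) · r dr dθ.

Inner (r from 0 to 7): 36015/4.
Outer (θ from 0 to 2π): 36015π/2.

Therefore ∮_C F · dr = 36015π/2.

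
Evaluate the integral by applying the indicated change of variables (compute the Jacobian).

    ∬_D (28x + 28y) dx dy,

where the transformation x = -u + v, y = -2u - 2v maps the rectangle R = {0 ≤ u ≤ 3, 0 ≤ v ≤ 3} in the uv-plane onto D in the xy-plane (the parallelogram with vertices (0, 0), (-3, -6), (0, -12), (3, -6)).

Compute the Jacobian determinant of (x, y) with respect to (u, v):

    ∂(x,y)/∂(u,v) = | -1  1 | = (-1)(-2) - (1)(-2) = 4.
                   | -2  -2 |

Its absolute value is |J| = 4 (the area scaling factor).

Substituting x = -u + v, y = -2u - 2v into the integrand,

    28x + 28y → -84u - 28v,

so the integral becomes

    ∬_R (-84u - 28v) · |J| du dv = ∫_0^3 ∫_0^3 (-336u - 112v) dv du.

Inner (v): -1008u - 504.
Outer (u): -6048.

Therefore ∬_D (28x + 28y) dx dy = -6048.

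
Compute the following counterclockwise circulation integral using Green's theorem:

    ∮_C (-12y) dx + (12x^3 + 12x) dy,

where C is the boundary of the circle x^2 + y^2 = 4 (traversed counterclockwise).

Green's theorem converts the closed line integral into a double integral over the enclosed region D:

    ∮_C P dx + Q dy = ∬_D (∂Q/∂x - ∂P/∂y) dA.

Here P = -12y, Q = 12x^3 + 12x, so

    ∂Q/∂x = 36x^2 + 12,    ∂P/∂y = -12,
    ∂Q/∂x - ∂P/∂y = 36x^2 + 24.

D is the region x^2 + y^2 ≤ 4. Evaluating the double integral:

In polar coordinates (x = r cos θ, y = r sin θ, dA = r dr dθ) the integrand becomes 36r^2cos(θ)^2 + 24, so

    ∬_D (36x^2 + 24) dA = ∫_0^{2π} ∫_0^{2} (36r^2cos(θ)^2 + 24) · r dr dθ.

Inner (r from 0 to 2): 144cos(θ)^2 + 48.
Outer (θ from 0 to 2π): 240π.

Therefore ∮_C P dx + Q dy = 240π.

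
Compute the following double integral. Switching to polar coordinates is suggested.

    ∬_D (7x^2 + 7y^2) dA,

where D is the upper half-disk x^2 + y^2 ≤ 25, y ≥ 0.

The region D is 0 ≤ r ≤ 5, 0 ≤ θ ≤ π in polar coordinates, where x = r cos(θ), y = r sin(θ), and dA = r dr dθ.

Under the substitution, the integrand becomes 7r^2, so

    ∬_D (7x^2 + 7y^2) dA = ∫_{0}^{π} ∫_{0}^{5} (7r^2) · r dr dθ.

Inner integral (in r): ∫_{0}^{5} (7r^2) · r dr = 4375/4.

Outer integral (in θ): ∫_{0}^{π} (4375/4) dθ = 4375π/4.

Therefore ∬_D (7x^2 + 7y^2) dA = 4375π/4.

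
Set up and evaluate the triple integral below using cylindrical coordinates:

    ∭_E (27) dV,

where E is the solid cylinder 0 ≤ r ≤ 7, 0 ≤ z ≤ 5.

In cylindrical coordinates, x = r cos(θ), y = r sin(θ), z = z, and dV = r dr dθ dz.

The integrand becomes 27, so

    ∭_E (27) dV = ∫_{0}^{2π} ∫_{0}^{7} ∫_{0}^{5} (27) · r dz dr dθ.

Inner (z): 135r.
Middle (r from 0 to 7): 6615/2.
Outer (θ): 6615π.

Therefore the triple integral equals 6615π.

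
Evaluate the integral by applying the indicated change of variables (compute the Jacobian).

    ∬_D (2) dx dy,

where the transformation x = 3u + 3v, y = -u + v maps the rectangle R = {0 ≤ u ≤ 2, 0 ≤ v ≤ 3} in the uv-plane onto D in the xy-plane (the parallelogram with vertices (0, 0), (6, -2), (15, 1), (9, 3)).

Compute the Jacobian determinant of (x, y) with respect to (u, v):

    ∂(x,y)/∂(u,v) = | 3  3 | = (3)(1) - (3)(-1) = 6.
                   | -1  1 |

Its absolute value is |J| = 6 (the area scaling factor).

Substituting x = 3u + 3v, y = -u + v into the integrand,

    2 → 2,

so the integral becomes

    ∬_R (2) · |J| du dv = ∫_0^2 ∫_0^3 (12) dv du.

Inner (v): 36.
Outer (u): 72.

Therefore ∬_D (2) dx dy = 72.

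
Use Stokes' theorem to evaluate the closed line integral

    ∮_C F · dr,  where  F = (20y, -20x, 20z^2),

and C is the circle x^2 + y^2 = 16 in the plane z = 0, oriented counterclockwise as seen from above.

Let S be the flat disk x^2 + y^2 ≤ 16 in the plane z = 0, with upward unit normal n̂ = ẑ. By Stokes' theorem,

    ∮_C F · dr = ∬_S (∇ × F) · n̂ dS = ∬_D (curl F)_z dA,

where D is the disk x^2 + y^2 ≤ 16.

Compute the curl of F = (20y, -20x, 20z^2):
    (∇ × F)_x = ∂F_z/∂y - ∂F_y/∂z = 0,
    (∇ × F)_y = ∂F_x/∂z - ∂F_z/∂x = 0,
    (∇ × F)_z = ∂F_y/∂x - ∂F_x/∂y = -40.

On z = 0, (curl F)_z = -40.

Convert to polar (x = r cos θ, y = r sin θ, dA = r dr dθ); the integrand becomes -40, so

    ∬_D (curl F)_z dA = ∫_0^{2π} ∫_0^{4} (-40) · r dr dθ.

Inner (r from 0 to 4): -320.
Outer (θ from 0 to 2π): -640π.

Therefore ∮_C F · dr = -640π.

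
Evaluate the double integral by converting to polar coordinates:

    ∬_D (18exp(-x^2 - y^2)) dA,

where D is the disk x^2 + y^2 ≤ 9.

The region D is 0 ≤ r ≤ 3, 0 ≤ θ ≤ 2π in polar coordinates, where x = r cos(θ), y = r sin(θ), and dA = r dr dθ.

Under the substitution, the integrand becomes 18exp(-r^2), so

    ∬_D (18exp(-x^2 - y^2)) dA = ∫_{0}^{2π} ∫_{0}^{3} (18exp(-r^2)) · r dr dθ.

Inner integral (in r): ∫_{0}^{3} (18exp(-r^2)) · r dr = 9 - 9exp(-9).

Outer integral (in θ): ∫_{0}^{2π} (9 - 9exp(-9)) dθ = -18π exp(-9) + 18π.

Therefore ∬_D (18exp(-x^2 - y^2)) dA = -18π exp(-9) + 18π.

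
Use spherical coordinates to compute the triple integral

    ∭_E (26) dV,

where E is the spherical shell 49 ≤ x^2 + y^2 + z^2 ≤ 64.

In spherical coordinates, x = ρ sin(φ) cos(θ), y = ρ sin(φ) sin(θ), z = ρ cos(φ), and dV = ρ^2 sin(φ) dρ dφ dθ.

The integrand becomes 26, so

    ∭_E (26) dV = ∫_{0}^{2π} ∫_{0}^{π} ∫_{7}^{8} (26) · ρ^2 sin(φ) dρ dφ dθ.

Inner (ρ): 4394sin(φ)/3.
Middle (φ): 8788/3.
Outer (θ): 17576π/3.

Therefore the triple integral equals 17576π/3.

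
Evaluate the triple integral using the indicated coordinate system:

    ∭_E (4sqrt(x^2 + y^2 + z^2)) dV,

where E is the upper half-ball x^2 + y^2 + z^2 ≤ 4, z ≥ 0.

In spherical coordinates, x = ρ sin(φ) cos(θ), y = ρ sin(φ) sin(θ), z = ρ cos(φ), and dV = ρ^2 sin(φ) dρ dφ dθ.

The integrand becomes 4ρ, so

    ∭_E (4sqrt(x^2 + y^2 + z^2)) dV = ∫_{0}^{2π} ∫_{0}^{π/2} ∫_{0}^{2} (4ρ) · ρ^2 sin(φ) dρ dφ dθ.

Inner (ρ): 16sin(φ).
Middle (φ): 16.
Outer (θ): 32π.

Therefore the triple integral equals 32π.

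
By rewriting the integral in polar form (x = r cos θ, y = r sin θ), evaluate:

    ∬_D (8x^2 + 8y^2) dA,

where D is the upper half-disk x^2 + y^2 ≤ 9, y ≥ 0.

The region D is 0 ≤ r ≤ 3, 0 ≤ θ ≤ π in polar coordinates, where x = r cos(θ), y = r sin(θ), and dA = r dr dθ.

Under the substitution, the integrand becomes 8r^2, so

    ∬_D (8x^2 + 8y^2) dA = ∫_{0}^{π} ∫_{0}^{3} (8r^2) · r dr dθ.

Inner integral (in r): ∫_{0}^{3} (8r^2) · r dr = 162.

Outer integral (in θ): ∫_{0}^{π} (162) dθ = 162π.

Therefore ∬_D (8x^2 + 8y^2) dA = 162π.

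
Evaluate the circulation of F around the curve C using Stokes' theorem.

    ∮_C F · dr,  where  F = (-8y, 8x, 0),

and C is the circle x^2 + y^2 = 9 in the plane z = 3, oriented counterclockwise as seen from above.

Let S be the flat disk x^2 + y^2 ≤ 9 in the plane z = 3, with upward unit normal n̂ = ẑ. By Stokes' theorem,

    ∮_C F · dr = ∬_S (∇ × F) · n̂ dS = ∬_D (curl F)_z dA,

where D is the disk x^2 + y^2 ≤ 9.

Compute the curl of F = (-8y, 8x, 0):
    (∇ × F)_x = ∂F_z/∂y - ∂F_y/∂z = 0,
    (∇ × F)_y = ∂F_x/∂z - ∂F_z/∂x = 0,
    (∇ × F)_z = ∂F_y/∂x - ∂F_x/∂y = 16.

On z = 3, (curl F)_z = 16.

Convert to polar (x = r cos θ, y = r sin θ, dA = r dr dθ); the integrand becomes 16, so

    ∬_D (curl F)_z dA = ∫_0^{2π} ∫_0^{3} (16) · r dr dθ.

Inner (r from 0 to 3): 72.
Outer (θ from 0 to 2π): 144π.

Therefore ∮_C F · dr = 144π.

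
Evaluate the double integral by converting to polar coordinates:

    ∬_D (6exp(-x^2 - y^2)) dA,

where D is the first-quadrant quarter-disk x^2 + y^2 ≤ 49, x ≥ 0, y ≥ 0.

The region D is 0 ≤ r ≤ 7, 0 ≤ θ ≤ π/2 in polar coordinates, where x = r cos(θ), y = r sin(θ), and dA = r dr dθ.

Under the substitution, the integrand becomes 6exp(-r^2), so

    ∬_D (6exp(-x^2 - y^2)) dA = ∫_{0}^{π/2} ∫_{0}^{7} (6exp(-r^2)) · r dr dθ.

Inner integral (in r): ∫_{0}^{7} (6exp(-r^2)) · r dr = 3 - 3exp(-49).

Outer integral (in θ): ∫_{0}^{π/2} (3 - 3exp(-49)) dθ = -3π (1 - exp(49))exp(-49)/2.

Therefore ∬_D (6exp(-x^2 - y^2)) dA = -3π (1 - exp(49))exp(-49)/2.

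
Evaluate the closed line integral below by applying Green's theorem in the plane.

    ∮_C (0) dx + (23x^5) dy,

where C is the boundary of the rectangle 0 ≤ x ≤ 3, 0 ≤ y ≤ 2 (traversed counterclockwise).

Green's theorem converts the closed line integral into a double integral over the enclosed region D:

    ∮_C P dx + Q dy = ∬_D (∂Q/∂x - ∂P/∂y) dA.

Here P = 0, Q = 23x^5, so

    ∂Q/∂x = 115x^4,    ∂P/∂y = 0,
    ∂Q/∂x - ∂P/∂y = 115x^4.

D is the region 0 ≤ x ≤ 3, 0 ≤ y ≤ 2. Evaluating the double integral:

    ∬_D (115x^4) dA = ∫_0^{3} ∫_0^{2} (115x^4) dy dx.

Inner (y from 0 to 2): 230x^4.
Outer (x from 0 to 3): 11178.

Therefore ∮_C P dx + Q dy = 11178.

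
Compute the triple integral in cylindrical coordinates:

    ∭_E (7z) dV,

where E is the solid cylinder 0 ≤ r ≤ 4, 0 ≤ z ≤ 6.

In cylindrical coordinates, x = r cos(θ), y = r sin(θ), z = z, and dV = r dr dθ dz.

The integrand becomes 7z, so

    ∭_E (7z) dV = ∫_{0}^{2π} ∫_{0}^{4} ∫_{0}^{6} (7z) · r dz dr dθ.

Inner (z): 126r.
Middle (r from 0 to 4): 1008.
Outer (θ): 2016π.

Therefore the triple integral equals 2016π.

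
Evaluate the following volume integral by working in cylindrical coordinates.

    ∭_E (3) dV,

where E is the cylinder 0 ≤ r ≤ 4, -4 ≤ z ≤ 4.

In cylindrical coordinates, x = r cos(θ), y = r sin(θ), z = z, and dV = r dr dθ dz.

The integrand becomes 3, so

    ∭_E (3) dV = ∫_{0}^{2π} ∫_{0}^{4} ∫_{-4}^{4} (3) · r dz dr dθ.

Inner (z): 24r.
Middle (r from 0 to 4): 192.
Outer (θ): 384π.

Therefore the triple integral equals 384π.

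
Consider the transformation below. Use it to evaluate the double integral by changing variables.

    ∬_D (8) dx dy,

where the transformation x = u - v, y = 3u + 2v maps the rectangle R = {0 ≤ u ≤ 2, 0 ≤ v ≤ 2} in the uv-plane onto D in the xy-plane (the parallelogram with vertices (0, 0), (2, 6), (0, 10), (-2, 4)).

Compute the Jacobian determinant of (x, y) with respect to (u, v):

    ∂(x,y)/∂(u,v) = | 1  -1 | = (1)(2) - (-1)(3) = 5.
                   | 3  2 |

Its absolute value is |J| = 5 (the area scaling factor).

Substituting x = u - v, y = 3u + 2v into the integrand,

    8 → 8,

so the integral becomes

    ∬_R (8) · |J| du dv = ∫_0^2 ∫_0^2 (40) dv du.

Inner (v): 80.
Outer (u): 160.

Therefore ∬_D (8) dx dy = 160.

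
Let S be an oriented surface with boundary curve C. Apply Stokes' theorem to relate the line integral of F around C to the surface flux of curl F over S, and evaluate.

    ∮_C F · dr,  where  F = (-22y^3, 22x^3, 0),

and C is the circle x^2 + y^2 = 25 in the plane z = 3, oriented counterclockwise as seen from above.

Let S be the flat disk x^2 + y^2 ≤ 25 in the plane z = 3, with upward unit normal n̂ = ẑ. By Stokes' theorem,

    ∮_C F · dr = ∬_S (∇ × F) · n̂ dS = ∬_D (curl F)_z dA,

where D is the disk x^2 + y^2 ≤ 25.

Compute the curl of F = (-22y^3, 22x^3, 0):
    (∇ × F)_x = ∂F_z/∂y - ∂F_y/∂z = 0,
    (∇ × F)_y = ∂F_x/∂z - ∂F_z/∂x = 0,
    (∇ × F)_z = ∂F_y/∂x - ∂F_x/∂y = 66x^2 + 66y^2.

On z = 3, (curl F)_z = 66x^2 + 66y^2.

Convert to polar (x = r cos θ, y = r sin θ, dA = r dr dθ); the integrand becomes 66r^2, so

    ∬_D (curl F)_z dA = ∫_0^{2π} ∫_0^{5} (66r^2) · r dr dθ.

Inner (r from 0 to 5): 20625/2.
Outer (θ from 0 to 2π): 20625π.

Therefore ∮_C F · dr = 20625π.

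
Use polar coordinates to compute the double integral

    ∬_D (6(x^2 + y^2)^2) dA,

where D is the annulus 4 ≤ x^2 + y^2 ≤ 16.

The region D is 2 ≤ r ≤ 4, 0 ≤ θ ≤ 2π in polar coordinates, where x = r cos(θ), y = r sin(θ), and dA = r dr dθ.

Under the substitution, the integrand becomes 6r^4, so

    ∬_D (6(x^2 + y^2)^2) dA = ∫_{0}^{2π} ∫_{2}^{4} (6r^4) · r dr dθ.

Inner integral (in r): ∫_{2}^{4} (6r^4) · r dr = 4032.

Outer integral (in θ): ∫_{0}^{2π} (4032) dθ = 8064π.

Therefore ∬_D (6(x^2 + y^2)^2) dA = 8064π.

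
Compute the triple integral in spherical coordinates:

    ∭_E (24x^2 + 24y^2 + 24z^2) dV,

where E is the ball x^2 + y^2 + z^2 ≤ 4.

In spherical coordinates, x = ρ sin(φ) cos(θ), y = ρ sin(φ) sin(θ), z = ρ cos(φ), and dV = ρ^2 sin(φ) dρ dφ dθ.

The integrand becomes 24ρ^2, so

    ∭_E (24x^2 + 24y^2 + 24z^2) dV = ∫_{0}^{2π} ∫_{0}^{π} ∫_{0}^{2} (24ρ^2) · ρ^2 sin(φ) dρ dφ dθ.

Inner (ρ): 768sin(φ)/5.
Middle (φ): 1536/5.
Outer (θ): 3072π/5.

Therefore the triple integral equals 3072π/5.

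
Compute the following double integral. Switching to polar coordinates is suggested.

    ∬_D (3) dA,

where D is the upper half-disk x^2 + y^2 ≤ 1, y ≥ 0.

The region D is 0 ≤ r ≤ 1, 0 ≤ θ ≤ π in polar coordinates, where x = r cos(θ), y = r sin(θ), and dA = r dr dθ.

Under the substitution, the integrand becomes 3, so

    ∬_D (3) dA = ∫_{0}^{π} ∫_{0}^{1} (3) · r dr dθ.

Inner integral (in r): ∫_{0}^{1} (3) · r dr = 3/2.

Outer integral (in θ): ∫_{0}^{π} (3/2) dθ = 3π/2.

Therefore ∬_D (3) dA = 3π/2.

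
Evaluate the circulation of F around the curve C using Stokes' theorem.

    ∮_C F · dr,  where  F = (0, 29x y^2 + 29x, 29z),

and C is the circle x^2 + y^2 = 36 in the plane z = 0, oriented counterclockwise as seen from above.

Let S be the flat disk x^2 + y^2 ≤ 36 in the plane z = 0, with upward unit normal n̂ = ẑ. By Stokes' theorem,

    ∮_C F · dr = ∬_S (∇ × F) · n̂ dS = ∬_D (curl F)_z dA,

where D is the disk x^2 + y^2 ≤ 36.

Compute the curl of F = (0, 29x y^2 + 29x, 29z):
    (∇ × F)_x = ∂F_z/∂y - ∂F_y/∂z = 0,
    (∇ × F)_y = ∂F_x/∂z - ∂F_z/∂x = 0,
    (∇ × F)_z = ∂F_y/∂x - ∂F_x/∂y = 29y^2 + 29.

On z = 0, (curl F)_z = 29y^2 + 29.

Convert to polar (x = r cos θ, y = r sin θ, dA = r dr dθ); the integrand becomes 29r^2sin(θ)^2 + 29, so

    ∬_D (curl F)_z dA = ∫_0^{2π} ∫_0^{6} (29r^2sin(θ)^2 + 29) · r dr dθ.

Inner (r from 0 to 6): 9396sin(θ)^2 + 522.
Outer (θ from 0 to 2π): 10440π.

Therefore ∮_C F · dr = 10440π.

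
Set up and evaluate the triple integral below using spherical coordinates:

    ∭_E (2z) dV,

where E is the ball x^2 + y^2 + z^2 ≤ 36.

In spherical coordinates, x = ρ sin(φ) cos(θ), y = ρ sin(φ) sin(θ), z = ρ cos(φ), and dV = ρ^2 sin(φ) dρ dφ dθ.

The integrand becomes 2ρ cos(φ), so

    ∭_E (2z) dV = ∫_{0}^{2π} ∫_{0}^{π} ∫_{0}^{6} (2ρ cos(φ)) · ρ^2 sin(φ) dρ dφ dθ.

Inner (ρ): 324sin(2φ).
Middle (φ): 0.
Outer (θ): 0.

Therefore the triple integral equals 0.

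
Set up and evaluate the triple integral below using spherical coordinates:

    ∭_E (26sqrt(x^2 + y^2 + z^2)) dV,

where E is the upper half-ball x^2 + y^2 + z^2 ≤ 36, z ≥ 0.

In spherical coordinates, x = ρ sin(φ) cos(θ), y = ρ sin(φ) sin(θ), z = ρ cos(φ), and dV = ρ^2 sin(φ) dρ dφ dθ.

The integrand becomes 26ρ, so

    ∭_E (26sqrt(x^2 + y^2 + z^2)) dV = ∫_{0}^{2π} ∫_{0}^{π/2} ∫_{0}^{6} (26ρ) · ρ^2 sin(φ) dρ dφ dθ.

Inner (ρ): 8424sin(φ).
Middle (φ): 8424.
Outer (θ): 16848π.

Therefore the triple integral equals 16848π.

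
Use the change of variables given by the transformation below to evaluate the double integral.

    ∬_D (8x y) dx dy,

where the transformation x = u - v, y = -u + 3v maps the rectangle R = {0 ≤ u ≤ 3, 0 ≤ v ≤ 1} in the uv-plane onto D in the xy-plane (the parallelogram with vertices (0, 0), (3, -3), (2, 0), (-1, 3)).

Compute the Jacobian determinant of (x, y) with respect to (u, v):

    ∂(x,y)/∂(u,v) = | 1  -1 | = (1)(3) - (-1)(-1) = 2.
                   | -1  3 |

Its absolute value is |J| = 2 (the area scaling factor).

Substituting x = u - v, y = -u + 3v into the integrand,

    8x y → -8u^2 + 32u v - 24v^2,

so the integral becomes

    ∬_R (-8u^2 + 32u v - 24v^2) · |J| du dv = ∫_0^3 ∫_0^1 (-16u^2 + 64u v - 48v^2) dv du.

Inner (v): -16u^2 + 32u - 16.
Outer (u): -48.

Therefore ∬_D (8x y) dx dy = -48.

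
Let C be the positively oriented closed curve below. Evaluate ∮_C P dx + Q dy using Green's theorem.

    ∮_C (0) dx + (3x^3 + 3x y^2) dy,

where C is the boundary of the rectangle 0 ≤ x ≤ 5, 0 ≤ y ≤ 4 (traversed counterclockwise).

Green's theorem converts the closed line integral into a double integral over the enclosed region D:

    ∮_C P dx + Q dy = ∬_D (∂Q/∂x - ∂P/∂y) dA.

Here P = 0, Q = 3x^3 + 3x y^2, so

    ∂Q/∂x = 9x^2 + 3y^2,    ∂P/∂y = 0,
    ∂Q/∂x - ∂P/∂y = 9x^2 + 3y^2.

D is the region 0 ≤ x ≤ 5, 0 ≤ y ≤ 4. Evaluating the double integral:

    ∬_D (9x^2 + 3y^2) dA = ∫_0^{5} ∫_0^{4} (9x^2 + 3y^2) dy dx.

Inner (y from 0 to 4): 36x^2 + 64.
Outer (x from 0 to 5): 1820.

Therefore ∮_C P dx + Q dy = 1820.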